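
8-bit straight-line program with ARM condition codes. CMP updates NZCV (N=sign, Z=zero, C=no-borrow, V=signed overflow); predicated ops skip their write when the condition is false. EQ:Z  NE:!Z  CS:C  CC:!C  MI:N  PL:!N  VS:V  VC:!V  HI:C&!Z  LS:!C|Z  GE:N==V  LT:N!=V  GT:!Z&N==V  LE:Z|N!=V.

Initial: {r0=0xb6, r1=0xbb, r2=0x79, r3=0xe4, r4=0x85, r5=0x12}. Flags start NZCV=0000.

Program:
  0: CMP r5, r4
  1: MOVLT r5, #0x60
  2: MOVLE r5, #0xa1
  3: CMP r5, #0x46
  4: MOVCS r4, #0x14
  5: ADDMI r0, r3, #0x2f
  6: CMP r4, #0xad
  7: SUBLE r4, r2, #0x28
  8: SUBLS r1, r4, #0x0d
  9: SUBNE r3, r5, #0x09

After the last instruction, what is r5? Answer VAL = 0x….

VAL = 0x12

[0] flags=1001 → (cmp)
[1] flags=1001 LT?F → skip
[2] flags=1001 LE?F → skip
[3] flags=1000 → (cmp)
[4] flags=1000 CS?F → skip
[5] flags=1000 MI?T → r0=0x13
[6] flags=1000 → (cmp)
[7] flags=1000 LE?T → r4=0x51
[8] flags=1000 LS?T → r1=0x44
[9] flags=1000 NE?T → r3=0x09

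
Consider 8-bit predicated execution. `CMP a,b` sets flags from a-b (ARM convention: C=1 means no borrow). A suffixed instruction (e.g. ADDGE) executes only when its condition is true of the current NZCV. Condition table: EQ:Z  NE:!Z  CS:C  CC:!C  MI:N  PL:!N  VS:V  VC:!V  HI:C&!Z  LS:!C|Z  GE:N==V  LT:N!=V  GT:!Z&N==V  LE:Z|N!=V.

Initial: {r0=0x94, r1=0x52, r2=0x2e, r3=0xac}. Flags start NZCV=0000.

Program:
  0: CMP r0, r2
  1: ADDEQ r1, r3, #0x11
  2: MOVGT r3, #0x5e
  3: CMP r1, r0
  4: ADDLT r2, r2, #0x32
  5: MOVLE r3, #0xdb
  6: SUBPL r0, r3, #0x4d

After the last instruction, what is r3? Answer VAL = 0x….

0: ✓ CMP  NZCV=0011
1: · ADDEQ
2: · MOVGT
3: ✓ CMP  NZCV=1001
4: · ADDLT
5: · MOVLE
6: · SUBPL

VAL = 0xac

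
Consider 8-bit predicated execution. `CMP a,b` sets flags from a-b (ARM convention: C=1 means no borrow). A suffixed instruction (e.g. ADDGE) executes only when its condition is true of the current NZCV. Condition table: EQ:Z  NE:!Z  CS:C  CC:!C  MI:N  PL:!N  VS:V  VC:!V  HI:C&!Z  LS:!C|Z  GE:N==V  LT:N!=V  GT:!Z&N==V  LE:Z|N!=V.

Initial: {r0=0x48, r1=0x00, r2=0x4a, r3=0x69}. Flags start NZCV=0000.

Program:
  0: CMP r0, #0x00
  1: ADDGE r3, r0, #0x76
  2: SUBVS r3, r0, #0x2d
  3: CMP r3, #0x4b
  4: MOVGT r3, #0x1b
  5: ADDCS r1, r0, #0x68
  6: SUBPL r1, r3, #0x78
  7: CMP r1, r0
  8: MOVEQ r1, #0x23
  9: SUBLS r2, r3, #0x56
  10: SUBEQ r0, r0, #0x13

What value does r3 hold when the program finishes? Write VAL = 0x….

VAL = 0xbe

[0] flags=0010 → (cmp)
[1] flags=0010 GE?T → r3=0xbe
[2] flags=0010 VS?F → skip
[3] flags=0011 → (cmp)
[4] flags=0011 GT?F → skip
[5] flags=0011 CS?T → r1=0xb0
[6] flags=0011 PL?T → r1=0x46
[7] flags=1000 → (cmp)
[8] flags=1000 EQ?F → skip
[9] flags=1000 LS?T → r2=0x68
[10] flags=1000 EQ?F → skip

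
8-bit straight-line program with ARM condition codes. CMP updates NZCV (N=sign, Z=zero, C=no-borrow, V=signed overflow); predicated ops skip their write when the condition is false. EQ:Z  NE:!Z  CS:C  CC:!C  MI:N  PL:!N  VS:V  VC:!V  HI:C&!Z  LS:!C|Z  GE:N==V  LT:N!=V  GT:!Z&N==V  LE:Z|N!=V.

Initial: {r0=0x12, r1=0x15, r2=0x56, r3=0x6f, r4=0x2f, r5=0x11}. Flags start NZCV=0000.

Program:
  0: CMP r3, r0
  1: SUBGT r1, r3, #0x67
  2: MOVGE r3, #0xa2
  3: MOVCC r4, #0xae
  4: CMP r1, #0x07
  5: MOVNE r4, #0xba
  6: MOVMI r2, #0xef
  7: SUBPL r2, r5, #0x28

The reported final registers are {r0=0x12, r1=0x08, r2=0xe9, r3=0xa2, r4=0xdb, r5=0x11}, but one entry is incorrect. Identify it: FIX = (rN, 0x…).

0: ✓ CMP  NZCV=0010
1: ✓ SUBGT  r1←0x08
2: ✓ MOVGE  r3←0xa2
3: · MOVCC
4: ✓ CMP  NZCV=0010
5: ✓ MOVNE  r4←0xba
6: · MOVMI
7: ✓ SUBPL  r2←0xe9

FIX = (r4, 0xba)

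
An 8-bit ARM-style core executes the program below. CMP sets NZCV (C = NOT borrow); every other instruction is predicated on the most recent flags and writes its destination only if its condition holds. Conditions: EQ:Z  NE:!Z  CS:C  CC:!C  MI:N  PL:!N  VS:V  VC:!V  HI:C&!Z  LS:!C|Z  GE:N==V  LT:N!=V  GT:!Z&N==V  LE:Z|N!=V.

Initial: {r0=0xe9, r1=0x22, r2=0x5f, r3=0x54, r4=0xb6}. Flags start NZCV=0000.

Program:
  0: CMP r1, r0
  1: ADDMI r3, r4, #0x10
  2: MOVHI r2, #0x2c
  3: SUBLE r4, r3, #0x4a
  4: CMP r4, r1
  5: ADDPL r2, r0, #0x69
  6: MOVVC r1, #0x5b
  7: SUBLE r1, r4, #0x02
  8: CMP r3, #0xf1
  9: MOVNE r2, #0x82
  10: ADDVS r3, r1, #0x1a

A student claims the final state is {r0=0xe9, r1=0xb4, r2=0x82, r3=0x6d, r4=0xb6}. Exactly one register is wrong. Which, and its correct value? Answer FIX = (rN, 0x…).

FIX = (r3, 0x54)

0: ✓ CMP  NZCV=0000
1: · ADDMI
2: · MOVHI
3: · SUBLE
4: ✓ CMP  NZCV=1010
5: · ADDPL
6: ✓ MOVVC  r1←0x5b
7: ✓ SUBLE  r1←0xb4
8: ✓ CMP  NZCV=0000
9: ✓ MOVNE  r2←0x82
10: · ADDVS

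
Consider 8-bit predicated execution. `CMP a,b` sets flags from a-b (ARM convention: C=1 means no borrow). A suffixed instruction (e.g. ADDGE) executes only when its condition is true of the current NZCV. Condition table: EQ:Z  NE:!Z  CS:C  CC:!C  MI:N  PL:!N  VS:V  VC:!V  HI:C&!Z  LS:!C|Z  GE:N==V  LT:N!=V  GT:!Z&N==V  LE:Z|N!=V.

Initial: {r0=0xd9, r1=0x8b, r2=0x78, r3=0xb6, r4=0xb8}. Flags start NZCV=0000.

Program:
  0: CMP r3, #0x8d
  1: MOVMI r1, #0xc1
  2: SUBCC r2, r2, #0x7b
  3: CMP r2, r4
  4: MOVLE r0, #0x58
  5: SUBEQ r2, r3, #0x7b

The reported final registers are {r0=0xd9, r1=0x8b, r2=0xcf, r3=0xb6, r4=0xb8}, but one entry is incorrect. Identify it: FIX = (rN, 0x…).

[0] flags=0010 → (cmp)
[1] flags=0010 MI?F → skip
[2] flags=0010 CC?F → skip
[3] flags=1001 → (cmp)
[4] flags=1001 LE?F → skip
[5] flags=1001 EQ?F → skip

FIX = (r2, 0x78)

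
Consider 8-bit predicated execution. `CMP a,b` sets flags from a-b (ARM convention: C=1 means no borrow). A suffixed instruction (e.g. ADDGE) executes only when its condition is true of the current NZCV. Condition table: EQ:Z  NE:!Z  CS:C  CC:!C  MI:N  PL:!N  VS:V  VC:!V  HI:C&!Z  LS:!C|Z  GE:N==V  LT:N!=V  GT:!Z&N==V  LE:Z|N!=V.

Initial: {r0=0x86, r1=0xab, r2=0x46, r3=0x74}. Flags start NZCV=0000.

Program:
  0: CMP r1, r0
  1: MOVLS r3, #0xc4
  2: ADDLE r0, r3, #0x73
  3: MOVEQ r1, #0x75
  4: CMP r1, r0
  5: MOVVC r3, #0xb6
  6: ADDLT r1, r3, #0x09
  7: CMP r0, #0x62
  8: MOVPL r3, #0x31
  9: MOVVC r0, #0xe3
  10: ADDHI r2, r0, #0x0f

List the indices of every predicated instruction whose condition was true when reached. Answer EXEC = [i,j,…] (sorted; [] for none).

0: ✓ CMP  NZCV=0010
1: · MOVLS
2: · ADDLE
3: · MOVEQ
4: ✓ CMP  NZCV=0010
5: ✓ MOVVC  r3←0xb6
6: · ADDLT
7: ✓ CMP  NZCV=0011
8: ✓ MOVPL  r3←0x31
9: · MOVVC
10: ✓ ADDHI  r2←0x95

EXEC = [5,8,10]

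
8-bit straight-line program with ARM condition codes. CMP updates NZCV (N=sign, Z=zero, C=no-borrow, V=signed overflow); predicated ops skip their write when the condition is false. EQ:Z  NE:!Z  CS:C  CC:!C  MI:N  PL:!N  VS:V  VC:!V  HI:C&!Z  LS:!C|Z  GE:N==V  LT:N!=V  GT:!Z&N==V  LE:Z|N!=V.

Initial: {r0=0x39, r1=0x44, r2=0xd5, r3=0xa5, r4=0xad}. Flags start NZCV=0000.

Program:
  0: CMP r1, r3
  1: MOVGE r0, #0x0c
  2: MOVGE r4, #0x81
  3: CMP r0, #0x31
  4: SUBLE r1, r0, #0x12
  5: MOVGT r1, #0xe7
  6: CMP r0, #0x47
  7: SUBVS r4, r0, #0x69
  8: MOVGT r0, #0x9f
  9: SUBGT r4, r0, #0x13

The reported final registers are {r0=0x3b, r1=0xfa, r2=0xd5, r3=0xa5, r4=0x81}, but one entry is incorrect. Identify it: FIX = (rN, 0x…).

FIX = (r0, 0x0c)

[0] flags=1001 → (cmp)
[1] flags=1001 GE?T → r0=0x0c
[2] flags=1001 GE?T → r4=0x81
[3] flags=1000 → (cmp)
[4] flags=1000 LE?T → r1=0xfa
[5] flags=1000 GT?F → skip
[6] flags=1000 → (cmp)
[7] flags=1000 VS?F → skip
[8] flags=1000 GT?F → skip
[9] flags=1000 GT?F → skip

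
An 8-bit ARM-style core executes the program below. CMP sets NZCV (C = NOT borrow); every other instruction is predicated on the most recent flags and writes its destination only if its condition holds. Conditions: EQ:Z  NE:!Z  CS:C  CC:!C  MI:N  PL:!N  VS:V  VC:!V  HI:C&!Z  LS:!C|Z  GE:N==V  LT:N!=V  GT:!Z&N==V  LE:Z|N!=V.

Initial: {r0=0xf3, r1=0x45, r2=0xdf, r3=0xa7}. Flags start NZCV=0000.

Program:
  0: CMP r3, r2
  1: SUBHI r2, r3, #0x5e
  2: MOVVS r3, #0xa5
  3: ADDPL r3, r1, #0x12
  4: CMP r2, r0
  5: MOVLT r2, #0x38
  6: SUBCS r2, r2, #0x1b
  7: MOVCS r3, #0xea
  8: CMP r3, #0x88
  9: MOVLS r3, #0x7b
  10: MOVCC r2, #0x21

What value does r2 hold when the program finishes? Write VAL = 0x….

VAL = 0x38

[0] flags=1000 → (cmp)
[1] flags=1000 HI?F → skip
[2] flags=1000 VS?F → skip
[3] flags=1000 PL?F → skip
[4] flags=1000 → (cmp)
[5] flags=1000 LT?T → r2=0x38
[6] flags=1000 CS?F → skip
[7] flags=1000 CS?F → skip
[8] flags=0010 → (cmp)
[9] flags=0010 LS?F → skip
[10] flags=0010 CC?F → skip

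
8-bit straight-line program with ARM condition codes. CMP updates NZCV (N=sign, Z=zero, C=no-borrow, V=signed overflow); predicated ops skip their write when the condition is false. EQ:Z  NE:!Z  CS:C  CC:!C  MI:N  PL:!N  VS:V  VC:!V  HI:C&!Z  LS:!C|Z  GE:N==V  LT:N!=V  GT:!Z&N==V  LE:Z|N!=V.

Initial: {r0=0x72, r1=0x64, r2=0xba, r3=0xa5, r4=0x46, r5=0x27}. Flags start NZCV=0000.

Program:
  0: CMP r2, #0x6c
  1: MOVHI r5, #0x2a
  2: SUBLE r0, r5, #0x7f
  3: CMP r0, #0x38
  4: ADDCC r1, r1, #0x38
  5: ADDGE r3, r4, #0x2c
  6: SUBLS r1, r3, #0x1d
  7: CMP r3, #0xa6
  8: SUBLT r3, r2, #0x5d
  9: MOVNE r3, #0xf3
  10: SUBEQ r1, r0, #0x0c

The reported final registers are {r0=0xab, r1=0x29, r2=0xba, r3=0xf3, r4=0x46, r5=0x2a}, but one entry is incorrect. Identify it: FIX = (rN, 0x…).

FIX = (r1, 0x64)

0: ✓ CMP  NZCV=0011
1: ✓ MOVHI  r5←0x2a
2: ✓ SUBLE  r0←0xab
3: ✓ CMP  NZCV=0011
4: · ADDCC
5: · ADDGE
6: · SUBLS
7: ✓ CMP  NZCV=1000
8: ✓ SUBLT  r3←0x5d
9: ✓ MOVNE  r3←0xf3
10: · SUBEQ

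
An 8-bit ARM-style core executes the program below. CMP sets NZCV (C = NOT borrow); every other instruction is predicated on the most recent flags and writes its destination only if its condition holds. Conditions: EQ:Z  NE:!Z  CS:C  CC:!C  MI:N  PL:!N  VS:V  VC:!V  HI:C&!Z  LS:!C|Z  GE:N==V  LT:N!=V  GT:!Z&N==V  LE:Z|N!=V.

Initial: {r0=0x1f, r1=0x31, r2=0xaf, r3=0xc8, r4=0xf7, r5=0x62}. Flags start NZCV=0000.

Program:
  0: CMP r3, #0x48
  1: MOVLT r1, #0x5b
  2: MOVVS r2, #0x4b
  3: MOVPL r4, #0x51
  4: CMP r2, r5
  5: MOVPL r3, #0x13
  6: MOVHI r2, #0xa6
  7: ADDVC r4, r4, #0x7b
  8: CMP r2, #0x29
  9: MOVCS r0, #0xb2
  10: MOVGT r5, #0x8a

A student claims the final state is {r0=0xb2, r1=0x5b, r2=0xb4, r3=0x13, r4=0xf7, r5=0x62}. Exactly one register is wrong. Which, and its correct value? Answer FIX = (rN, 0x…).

FIX = (r2, 0xa6)

[0] flags=1010 → (cmp)
[1] flags=1010 LT?T → r1=0x5b
[2] flags=1010 VS?F → skip
[3] flags=1010 PL?F → skip
[4] flags=0011 → (cmp)
[5] flags=0011 PL?T → r3=0x13
[6] flags=0011 HI?T → r2=0xa6
[7] flags=0011 VC?F → skip
[8] flags=0011 → (cmp)
[9] flags=0011 CS?T → r0=0xb2
[10] flags=0011 GT?F → skip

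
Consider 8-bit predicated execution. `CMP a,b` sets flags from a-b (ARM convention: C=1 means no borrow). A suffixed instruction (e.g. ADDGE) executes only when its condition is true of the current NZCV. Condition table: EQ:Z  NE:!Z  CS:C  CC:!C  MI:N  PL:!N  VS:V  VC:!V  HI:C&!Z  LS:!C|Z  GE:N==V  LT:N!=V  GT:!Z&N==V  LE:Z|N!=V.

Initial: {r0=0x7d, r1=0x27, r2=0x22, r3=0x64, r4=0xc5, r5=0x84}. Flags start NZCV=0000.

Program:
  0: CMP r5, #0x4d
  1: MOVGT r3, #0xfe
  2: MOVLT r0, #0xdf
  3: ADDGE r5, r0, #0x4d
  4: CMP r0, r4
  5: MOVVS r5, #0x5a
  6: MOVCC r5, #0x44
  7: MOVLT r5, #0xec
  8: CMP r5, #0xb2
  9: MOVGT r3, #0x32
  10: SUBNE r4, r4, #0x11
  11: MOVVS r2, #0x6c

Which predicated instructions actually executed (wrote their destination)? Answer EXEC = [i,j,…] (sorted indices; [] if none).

0: ✓ CMP  NZCV=0011
1: · MOVGT
2: ✓ MOVLT  r0←0xdf
3: · ADDGE
4: ✓ CMP  NZCV=0010
5: · MOVVS
6: · MOVCC
7: · MOVLT
8: ✓ CMP  NZCV=1000
9: · MOVGT
10: ✓ SUBNE  r4←0xb4
11: · MOVVS

EXEC = [2,10]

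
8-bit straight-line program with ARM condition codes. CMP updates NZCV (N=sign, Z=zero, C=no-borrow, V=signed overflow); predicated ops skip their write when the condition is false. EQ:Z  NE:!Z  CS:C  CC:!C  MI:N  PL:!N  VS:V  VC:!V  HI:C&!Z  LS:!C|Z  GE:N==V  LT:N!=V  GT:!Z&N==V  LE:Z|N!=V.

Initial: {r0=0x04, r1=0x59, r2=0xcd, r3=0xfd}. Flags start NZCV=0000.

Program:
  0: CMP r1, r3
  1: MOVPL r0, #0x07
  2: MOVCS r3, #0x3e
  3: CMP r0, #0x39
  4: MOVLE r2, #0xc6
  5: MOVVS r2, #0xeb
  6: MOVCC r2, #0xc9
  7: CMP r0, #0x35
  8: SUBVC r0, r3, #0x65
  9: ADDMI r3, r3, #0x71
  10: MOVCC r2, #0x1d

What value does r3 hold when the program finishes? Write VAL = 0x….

VAL = 0x6e

[0] flags=0000 → (cmp)
[1] flags=0000 PL?T → r0=0x07
[2] flags=0000 CS?F → skip
[3] flags=1000 → (cmp)
[4] flags=1000 LE?T → r2=0xc6
[5] flags=1000 VS?F → skip
[6] flags=1000 CC?T → r2=0xc9
[7] flags=1000 → (cmp)
[8] flags=1000 VC?T → r0=0x98
[9] flags=1000 MI?T → r3=0x6e
[10] flags=1000 CC?T → r2=0x1d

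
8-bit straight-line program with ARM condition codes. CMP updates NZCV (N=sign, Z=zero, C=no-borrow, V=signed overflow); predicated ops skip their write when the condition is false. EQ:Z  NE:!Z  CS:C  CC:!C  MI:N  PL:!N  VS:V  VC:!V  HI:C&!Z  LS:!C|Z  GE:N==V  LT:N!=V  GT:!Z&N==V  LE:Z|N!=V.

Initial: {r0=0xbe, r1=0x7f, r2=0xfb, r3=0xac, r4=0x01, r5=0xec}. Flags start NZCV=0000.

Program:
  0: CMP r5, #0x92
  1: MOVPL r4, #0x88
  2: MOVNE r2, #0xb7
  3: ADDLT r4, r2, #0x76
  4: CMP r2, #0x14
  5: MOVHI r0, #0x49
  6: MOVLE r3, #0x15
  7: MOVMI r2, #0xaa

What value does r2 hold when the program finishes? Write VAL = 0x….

VAL = 0xaa

[0] flags=0010 → (cmp)
[1] flags=0010 PL?T → r4=0x88
[2] flags=0010 NE?T → r2=0xb7
[3] flags=0010 LT?F → skip
[4] flags=1010 → (cmp)
[5] flags=1010 HI?T → r0=0x49
[6] flags=1010 LE?T → r3=0x15
[7] flags=1010 MI?T → r2=0xaa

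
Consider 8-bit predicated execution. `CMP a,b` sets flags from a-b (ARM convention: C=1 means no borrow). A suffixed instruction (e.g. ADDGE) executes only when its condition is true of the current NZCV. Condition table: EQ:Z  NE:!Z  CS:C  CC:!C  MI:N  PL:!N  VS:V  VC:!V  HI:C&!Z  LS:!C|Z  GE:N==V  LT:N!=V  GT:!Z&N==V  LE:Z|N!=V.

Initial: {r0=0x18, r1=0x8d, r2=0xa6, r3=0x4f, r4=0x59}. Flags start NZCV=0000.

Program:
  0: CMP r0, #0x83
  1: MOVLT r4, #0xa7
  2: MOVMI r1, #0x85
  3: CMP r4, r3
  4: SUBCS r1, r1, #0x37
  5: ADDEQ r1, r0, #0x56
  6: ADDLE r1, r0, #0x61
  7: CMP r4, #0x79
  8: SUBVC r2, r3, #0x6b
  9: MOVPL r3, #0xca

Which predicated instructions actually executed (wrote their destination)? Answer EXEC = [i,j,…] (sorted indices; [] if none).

[0] flags=1001 → (cmp)
[1] flags=1001 LT?F → skip
[2] flags=1001 MI?T → r1=0x85
[3] flags=0010 → (cmp)
[4] flags=0010 CS?T → r1=0x4e
[5] flags=0010 EQ?F → skip
[6] flags=0010 LE?F → skip
[7] flags=1000 → (cmp)
[8] flags=1000 VC?T → r2=0xe4
[9] flags=1000 PL?F → skip

EXEC = [2,4,8]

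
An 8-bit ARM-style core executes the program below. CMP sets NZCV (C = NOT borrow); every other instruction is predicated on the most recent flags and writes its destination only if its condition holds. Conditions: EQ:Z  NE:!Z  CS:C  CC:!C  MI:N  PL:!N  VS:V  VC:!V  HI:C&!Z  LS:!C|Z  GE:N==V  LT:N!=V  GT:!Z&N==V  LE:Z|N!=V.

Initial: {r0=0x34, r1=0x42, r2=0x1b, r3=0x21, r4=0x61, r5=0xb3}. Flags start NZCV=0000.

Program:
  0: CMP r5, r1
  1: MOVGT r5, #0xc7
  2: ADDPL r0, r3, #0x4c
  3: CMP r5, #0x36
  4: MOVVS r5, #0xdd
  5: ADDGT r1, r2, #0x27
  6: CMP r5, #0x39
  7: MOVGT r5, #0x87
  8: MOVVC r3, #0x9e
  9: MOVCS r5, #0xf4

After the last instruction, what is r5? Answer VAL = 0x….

VAL = 0xf4

0: ✓ CMP  NZCV=0011
1: · MOVGT
2: ✓ ADDPL  r0←0x6d
3: ✓ CMP  NZCV=0011
4: ✓ MOVVS  r5←0xdd
5: · ADDGT
6: ✓ CMP  NZCV=1010
7: · MOVGT
8: ✓ MOVVC  r3←0x9e
9: ✓ MOVCS  r5←0xf4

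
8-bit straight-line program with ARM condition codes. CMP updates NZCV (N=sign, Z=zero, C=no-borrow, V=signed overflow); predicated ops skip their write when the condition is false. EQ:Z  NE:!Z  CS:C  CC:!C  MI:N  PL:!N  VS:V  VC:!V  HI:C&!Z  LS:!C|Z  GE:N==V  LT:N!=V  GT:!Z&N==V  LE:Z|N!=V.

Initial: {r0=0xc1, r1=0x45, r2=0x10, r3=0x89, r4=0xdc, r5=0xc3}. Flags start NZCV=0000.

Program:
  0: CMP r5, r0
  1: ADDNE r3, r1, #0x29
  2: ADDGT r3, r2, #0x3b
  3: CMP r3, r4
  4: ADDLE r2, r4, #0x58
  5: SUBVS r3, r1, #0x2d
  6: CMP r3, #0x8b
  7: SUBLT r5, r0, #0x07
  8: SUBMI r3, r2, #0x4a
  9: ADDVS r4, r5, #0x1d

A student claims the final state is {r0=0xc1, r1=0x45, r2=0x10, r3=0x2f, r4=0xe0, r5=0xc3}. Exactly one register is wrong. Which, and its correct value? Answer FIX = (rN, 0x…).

FIX = (r3, 0xc6)

0: ✓ CMP  NZCV=0010
1: ✓ ADDNE  r3←0x6e
2: ✓ ADDGT  r3←0x4b
3: ✓ CMP  NZCV=0000
4: · ADDLE
5: · SUBVS
6: ✓ CMP  NZCV=1001
7: · SUBLT
8: ✓ SUBMI  r3←0xc6
9: ✓ ADDVS  r4←0xe0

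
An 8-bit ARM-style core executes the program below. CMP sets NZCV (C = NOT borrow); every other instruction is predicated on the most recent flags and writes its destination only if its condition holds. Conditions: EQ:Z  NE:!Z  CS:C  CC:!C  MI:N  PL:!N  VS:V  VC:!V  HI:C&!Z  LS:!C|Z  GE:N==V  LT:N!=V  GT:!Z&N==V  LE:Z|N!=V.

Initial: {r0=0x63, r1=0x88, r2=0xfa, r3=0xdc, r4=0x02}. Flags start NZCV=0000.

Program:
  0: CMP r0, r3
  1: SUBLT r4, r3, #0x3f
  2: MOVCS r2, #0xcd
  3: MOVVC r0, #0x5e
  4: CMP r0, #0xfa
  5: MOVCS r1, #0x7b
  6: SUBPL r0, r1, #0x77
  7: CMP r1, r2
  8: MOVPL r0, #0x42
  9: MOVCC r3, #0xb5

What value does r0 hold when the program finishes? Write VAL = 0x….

0: ✓ CMP  NZCV=1001
1: · SUBLT
2: · MOVCS
3: · MOVVC
4: ✓ CMP  NZCV=0000
5: · MOVCS
6: ✓ SUBPL  r0←0x11
7: ✓ CMP  NZCV=1000
8: · MOVPL
9: ✓ MOVCC  r3←0xb5

VAL = 0x11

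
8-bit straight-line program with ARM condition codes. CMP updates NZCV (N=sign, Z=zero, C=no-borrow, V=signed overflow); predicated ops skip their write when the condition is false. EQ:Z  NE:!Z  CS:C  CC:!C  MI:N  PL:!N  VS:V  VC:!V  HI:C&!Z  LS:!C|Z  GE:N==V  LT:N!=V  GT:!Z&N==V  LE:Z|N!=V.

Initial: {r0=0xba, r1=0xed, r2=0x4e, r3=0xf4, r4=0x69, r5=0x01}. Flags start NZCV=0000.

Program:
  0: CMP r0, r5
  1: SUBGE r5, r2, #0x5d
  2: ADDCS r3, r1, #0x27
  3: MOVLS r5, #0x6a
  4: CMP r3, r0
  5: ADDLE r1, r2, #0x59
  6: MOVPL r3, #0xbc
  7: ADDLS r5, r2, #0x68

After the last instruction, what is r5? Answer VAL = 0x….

0: ✓ CMP  NZCV=1010
1: · SUBGE
2: ✓ ADDCS  r3←0x14
3: · MOVLS
4: ✓ CMP  NZCV=0000
5: · ADDLE
6: ✓ MOVPL  r3←0xbc
7: ✓ ADDLS  r5←0xb6

VAL = 0xb6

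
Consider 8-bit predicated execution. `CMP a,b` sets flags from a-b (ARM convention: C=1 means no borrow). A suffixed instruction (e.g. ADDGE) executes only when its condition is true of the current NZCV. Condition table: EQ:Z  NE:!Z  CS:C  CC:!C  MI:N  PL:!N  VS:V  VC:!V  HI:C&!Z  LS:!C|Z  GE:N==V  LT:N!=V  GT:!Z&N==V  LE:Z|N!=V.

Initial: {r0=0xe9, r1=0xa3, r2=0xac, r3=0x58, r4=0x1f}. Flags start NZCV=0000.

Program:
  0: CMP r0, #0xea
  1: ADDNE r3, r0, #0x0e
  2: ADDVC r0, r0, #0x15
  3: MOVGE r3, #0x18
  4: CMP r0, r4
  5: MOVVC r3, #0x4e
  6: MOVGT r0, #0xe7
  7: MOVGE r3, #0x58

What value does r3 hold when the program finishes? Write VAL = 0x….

0: ✓ CMP  NZCV=1000
1: ✓ ADDNE  r3←0xf7
2: ✓ ADDVC  r0←0xfe
3: · MOVGE
4: ✓ CMP  NZCV=1010
5: ✓ MOVVC  r3←0x4e
6: · MOVGT
7: · MOVGE

VAL = 0x4e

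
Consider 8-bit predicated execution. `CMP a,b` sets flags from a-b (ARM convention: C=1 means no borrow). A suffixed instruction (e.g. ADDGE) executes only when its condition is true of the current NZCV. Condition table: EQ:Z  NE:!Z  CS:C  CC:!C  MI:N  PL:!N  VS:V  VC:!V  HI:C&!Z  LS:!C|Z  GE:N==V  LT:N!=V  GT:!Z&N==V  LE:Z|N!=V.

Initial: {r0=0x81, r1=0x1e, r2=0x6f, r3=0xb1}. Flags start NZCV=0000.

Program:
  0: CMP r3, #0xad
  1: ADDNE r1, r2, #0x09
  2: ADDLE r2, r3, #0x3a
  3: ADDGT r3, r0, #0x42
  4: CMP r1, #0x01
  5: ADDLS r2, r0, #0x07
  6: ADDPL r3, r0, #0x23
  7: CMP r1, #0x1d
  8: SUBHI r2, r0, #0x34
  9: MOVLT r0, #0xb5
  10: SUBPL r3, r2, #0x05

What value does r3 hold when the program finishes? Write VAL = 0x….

VAL = 0x48

[0] flags=0010 → (cmp)
[1] flags=0010 NE?T → r1=0x78
[2] flags=0010 LE?F → skip
[3] flags=0010 GT?T → r3=0xc3
[4] flags=0010 → (cmp)
[5] flags=0010 LS?F → skip
[6] flags=0010 PL?T → r3=0xa4
[7] flags=0010 → (cmp)
[8] flags=0010 HI?T → r2=0x4d
[9] flags=0010 LT?F → skip
[10] flags=0010 PL?T → r3=0x48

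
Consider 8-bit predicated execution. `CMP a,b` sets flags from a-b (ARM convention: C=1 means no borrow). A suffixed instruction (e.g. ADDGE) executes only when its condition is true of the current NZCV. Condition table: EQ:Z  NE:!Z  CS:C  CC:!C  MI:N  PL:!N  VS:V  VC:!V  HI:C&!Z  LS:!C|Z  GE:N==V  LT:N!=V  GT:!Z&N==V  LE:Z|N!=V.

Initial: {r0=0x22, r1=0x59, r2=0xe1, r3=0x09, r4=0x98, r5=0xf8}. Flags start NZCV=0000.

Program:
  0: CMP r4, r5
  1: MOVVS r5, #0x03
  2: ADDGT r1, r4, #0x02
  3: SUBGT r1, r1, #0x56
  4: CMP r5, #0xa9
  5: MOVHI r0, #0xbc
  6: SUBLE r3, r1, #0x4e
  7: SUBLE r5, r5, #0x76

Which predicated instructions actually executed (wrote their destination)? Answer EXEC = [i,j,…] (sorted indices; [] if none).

EXEC = [5]

0: ✓ CMP  NZCV=1000
1: · MOVVS
2: · ADDGT
3: · SUBGT
4: ✓ CMP  NZCV=0010
5: ✓ MOVHI  r0←0xbc
6: · SUBLE
7: · SUBLE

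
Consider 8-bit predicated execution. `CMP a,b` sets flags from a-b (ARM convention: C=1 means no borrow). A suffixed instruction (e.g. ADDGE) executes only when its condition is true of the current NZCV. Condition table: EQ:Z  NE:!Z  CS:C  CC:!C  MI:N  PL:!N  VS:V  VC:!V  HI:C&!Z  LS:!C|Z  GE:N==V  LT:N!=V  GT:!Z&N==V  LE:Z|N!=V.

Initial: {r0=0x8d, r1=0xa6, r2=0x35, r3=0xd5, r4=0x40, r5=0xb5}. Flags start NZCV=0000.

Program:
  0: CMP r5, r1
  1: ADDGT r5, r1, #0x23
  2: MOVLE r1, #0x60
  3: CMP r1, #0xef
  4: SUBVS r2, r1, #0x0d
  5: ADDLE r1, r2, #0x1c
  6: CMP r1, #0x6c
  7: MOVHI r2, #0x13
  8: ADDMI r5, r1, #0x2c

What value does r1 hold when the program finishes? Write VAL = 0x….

[0] flags=0010 → (cmp)
[1] flags=0010 GT?T → r5=0xc9
[2] flags=0010 LE?F → skip
[3] flags=1000 → (cmp)
[4] flags=1000 VS?F → skip
[5] flags=1000 LE?T → r1=0x51
[6] flags=1000 → (cmp)
[7] flags=1000 HI?F → skip
[8] flags=1000 MI?T → r5=0x7d

VAL = 0x51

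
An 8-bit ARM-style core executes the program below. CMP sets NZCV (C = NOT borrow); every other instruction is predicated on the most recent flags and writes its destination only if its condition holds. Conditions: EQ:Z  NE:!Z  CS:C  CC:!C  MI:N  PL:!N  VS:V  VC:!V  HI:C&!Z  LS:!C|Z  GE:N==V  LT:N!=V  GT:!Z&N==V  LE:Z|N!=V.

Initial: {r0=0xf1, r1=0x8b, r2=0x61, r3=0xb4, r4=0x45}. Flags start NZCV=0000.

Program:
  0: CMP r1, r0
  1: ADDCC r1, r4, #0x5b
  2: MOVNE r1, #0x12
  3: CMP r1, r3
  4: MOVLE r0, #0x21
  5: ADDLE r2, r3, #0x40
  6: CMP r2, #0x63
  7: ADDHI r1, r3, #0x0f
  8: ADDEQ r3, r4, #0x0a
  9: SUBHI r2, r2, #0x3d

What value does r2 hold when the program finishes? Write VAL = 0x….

[0] flags=1000 → (cmp)
[1] flags=1000 CC?T → r1=0xa0
[2] flags=1000 NE?T → r1=0x12
[3] flags=0000 → (cmp)
[4] flags=0000 LE?F → skip
[5] flags=0000 LE?F → skip
[6] flags=1000 → (cmp)
[7] flags=1000 HI?F → skip
[8] flags=1000 EQ?F → skip
[9] flags=1000 HI?F → skip

VAL = 0x61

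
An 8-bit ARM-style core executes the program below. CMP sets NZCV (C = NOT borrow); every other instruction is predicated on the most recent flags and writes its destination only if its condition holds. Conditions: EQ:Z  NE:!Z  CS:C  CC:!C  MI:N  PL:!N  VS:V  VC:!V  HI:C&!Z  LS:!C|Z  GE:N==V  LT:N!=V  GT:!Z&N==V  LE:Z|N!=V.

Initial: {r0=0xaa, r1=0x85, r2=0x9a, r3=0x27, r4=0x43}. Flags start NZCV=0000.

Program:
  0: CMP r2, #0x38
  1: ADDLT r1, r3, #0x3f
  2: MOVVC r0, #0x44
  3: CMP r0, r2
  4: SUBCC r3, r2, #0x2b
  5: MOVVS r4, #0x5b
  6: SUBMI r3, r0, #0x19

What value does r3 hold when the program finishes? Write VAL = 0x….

[0] flags=0011 → (cmp)
[1] flags=0011 LT?T → r1=0x66
[2] flags=0011 VC?F → skip
[3] flags=0010 → (cmp)
[4] flags=0010 CC?F → skip
[5] flags=0010 VS?F → skip
[6] flags=0010 MI?F → skip

VAL = 0x27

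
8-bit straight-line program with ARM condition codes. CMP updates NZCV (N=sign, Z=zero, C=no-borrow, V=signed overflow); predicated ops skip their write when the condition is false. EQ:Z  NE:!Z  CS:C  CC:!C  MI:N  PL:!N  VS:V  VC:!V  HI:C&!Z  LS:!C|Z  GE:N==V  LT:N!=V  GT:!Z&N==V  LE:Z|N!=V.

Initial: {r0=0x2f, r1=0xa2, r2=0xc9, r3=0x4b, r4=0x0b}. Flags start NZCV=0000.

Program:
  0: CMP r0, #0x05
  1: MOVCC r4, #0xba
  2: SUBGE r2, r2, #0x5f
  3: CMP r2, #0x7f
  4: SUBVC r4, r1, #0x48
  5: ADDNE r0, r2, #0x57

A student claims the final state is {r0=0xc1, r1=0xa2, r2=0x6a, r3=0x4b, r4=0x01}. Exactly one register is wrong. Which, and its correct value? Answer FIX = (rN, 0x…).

FIX = (r4, 0x5a)

0: ✓ CMP  NZCV=0010
1: · MOVCC
2: ✓ SUBGE  r2←0x6a
3: ✓ CMP  NZCV=1000
4: ✓ SUBVC  r4←0x5a
5: ✓ ADDNE  r0←0xc1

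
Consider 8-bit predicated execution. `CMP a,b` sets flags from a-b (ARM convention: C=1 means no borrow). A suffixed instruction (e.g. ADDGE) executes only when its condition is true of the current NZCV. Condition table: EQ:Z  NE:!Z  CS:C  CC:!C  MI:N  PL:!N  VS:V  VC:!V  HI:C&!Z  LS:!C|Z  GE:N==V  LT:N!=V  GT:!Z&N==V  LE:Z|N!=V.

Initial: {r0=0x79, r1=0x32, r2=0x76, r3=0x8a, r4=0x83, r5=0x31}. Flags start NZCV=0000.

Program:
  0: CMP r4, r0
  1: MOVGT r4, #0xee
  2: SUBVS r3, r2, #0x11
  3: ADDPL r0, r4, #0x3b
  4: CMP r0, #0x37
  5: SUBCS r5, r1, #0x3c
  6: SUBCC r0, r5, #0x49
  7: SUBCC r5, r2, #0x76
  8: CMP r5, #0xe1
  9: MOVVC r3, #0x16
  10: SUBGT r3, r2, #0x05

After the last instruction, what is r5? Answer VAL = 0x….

[0] flags=0011 → (cmp)
[1] flags=0011 GT?F → skip
[2] flags=0011 VS?T → r3=0x65
[3] flags=0011 PL?T → r0=0xbe
[4] flags=1010 → (cmp)
[5] flags=1010 CS?T → r5=0xf6
[6] flags=1010 CC?F → skip
[7] flags=1010 CC?F → skip
[8] flags=0010 → (cmp)
[9] flags=0010 VC?T → r3=0x16
[10] flags=0010 GT?T → r3=0x71

VAL = 0xf6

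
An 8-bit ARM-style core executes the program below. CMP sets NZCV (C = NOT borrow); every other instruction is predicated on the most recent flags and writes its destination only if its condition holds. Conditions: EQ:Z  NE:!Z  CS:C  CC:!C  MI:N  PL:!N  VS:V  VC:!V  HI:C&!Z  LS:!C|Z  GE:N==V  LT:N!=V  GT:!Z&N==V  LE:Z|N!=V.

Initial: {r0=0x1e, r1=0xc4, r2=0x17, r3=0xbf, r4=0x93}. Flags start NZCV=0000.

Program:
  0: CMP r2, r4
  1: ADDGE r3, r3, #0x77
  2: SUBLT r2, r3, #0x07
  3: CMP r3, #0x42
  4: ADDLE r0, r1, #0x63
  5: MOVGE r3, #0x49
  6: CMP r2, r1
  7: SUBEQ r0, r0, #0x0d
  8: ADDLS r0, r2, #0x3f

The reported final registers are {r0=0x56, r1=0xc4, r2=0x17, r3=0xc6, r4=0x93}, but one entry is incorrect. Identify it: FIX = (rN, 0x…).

FIX = (r3, 0x36)

[0] flags=1001 → (cmp)
[1] flags=1001 GE?T → r3=0x36
[2] flags=1001 LT?F → skip
[3] flags=1000 → (cmp)
[4] flags=1000 LE?T → r0=0x27
[5] flags=1000 GE?F → skip
[6] flags=0000 → (cmp)
[7] flags=0000 EQ?F → skip
[8] flags=0000 LS?T → r0=0x56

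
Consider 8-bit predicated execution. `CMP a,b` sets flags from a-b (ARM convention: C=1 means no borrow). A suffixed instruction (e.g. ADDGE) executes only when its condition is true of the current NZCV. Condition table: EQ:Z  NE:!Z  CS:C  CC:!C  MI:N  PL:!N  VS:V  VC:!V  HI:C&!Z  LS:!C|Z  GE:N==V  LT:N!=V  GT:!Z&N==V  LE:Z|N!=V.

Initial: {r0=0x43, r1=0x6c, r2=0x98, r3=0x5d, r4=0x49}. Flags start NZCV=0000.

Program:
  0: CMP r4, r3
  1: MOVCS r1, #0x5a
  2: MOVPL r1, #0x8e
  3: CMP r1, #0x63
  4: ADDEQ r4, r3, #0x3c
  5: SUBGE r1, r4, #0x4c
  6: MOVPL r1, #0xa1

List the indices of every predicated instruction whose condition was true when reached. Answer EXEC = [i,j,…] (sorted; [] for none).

0: ✓ CMP  NZCV=1000
1: · MOVCS
2: · MOVPL
3: ✓ CMP  NZCV=0010
4: · ADDEQ
5: ✓ SUBGE  r1←0xfd
6: ✓ MOVPL  r1←0xa1

EXEC = [5,6]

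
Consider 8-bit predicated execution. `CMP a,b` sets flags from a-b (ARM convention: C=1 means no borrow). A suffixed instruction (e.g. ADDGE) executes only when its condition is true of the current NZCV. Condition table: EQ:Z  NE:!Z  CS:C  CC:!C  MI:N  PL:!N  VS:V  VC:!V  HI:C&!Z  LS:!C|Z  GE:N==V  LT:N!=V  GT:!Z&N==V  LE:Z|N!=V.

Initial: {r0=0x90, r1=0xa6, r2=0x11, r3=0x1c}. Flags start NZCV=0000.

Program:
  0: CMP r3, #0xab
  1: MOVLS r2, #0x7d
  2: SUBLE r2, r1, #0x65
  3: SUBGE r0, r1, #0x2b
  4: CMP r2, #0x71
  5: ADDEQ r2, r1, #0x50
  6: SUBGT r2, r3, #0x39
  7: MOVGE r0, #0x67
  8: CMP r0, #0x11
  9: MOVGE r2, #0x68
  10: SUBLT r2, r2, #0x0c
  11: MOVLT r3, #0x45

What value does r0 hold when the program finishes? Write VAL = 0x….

0: ✓ CMP  NZCV=0000
1: ✓ MOVLS  r2←0x7d
2: · SUBLE
3: ✓ SUBGE  r0←0x7b
4: ✓ CMP  NZCV=0010
5: · ADDEQ
6: ✓ SUBGT  r2←0xe3
7: ✓ MOVGE  r0←0x67
8: ✓ CMP  NZCV=0010
9: ✓ MOVGE  r2←0x68
10: · SUBLT
11: · MOVLT

VAL = 0x67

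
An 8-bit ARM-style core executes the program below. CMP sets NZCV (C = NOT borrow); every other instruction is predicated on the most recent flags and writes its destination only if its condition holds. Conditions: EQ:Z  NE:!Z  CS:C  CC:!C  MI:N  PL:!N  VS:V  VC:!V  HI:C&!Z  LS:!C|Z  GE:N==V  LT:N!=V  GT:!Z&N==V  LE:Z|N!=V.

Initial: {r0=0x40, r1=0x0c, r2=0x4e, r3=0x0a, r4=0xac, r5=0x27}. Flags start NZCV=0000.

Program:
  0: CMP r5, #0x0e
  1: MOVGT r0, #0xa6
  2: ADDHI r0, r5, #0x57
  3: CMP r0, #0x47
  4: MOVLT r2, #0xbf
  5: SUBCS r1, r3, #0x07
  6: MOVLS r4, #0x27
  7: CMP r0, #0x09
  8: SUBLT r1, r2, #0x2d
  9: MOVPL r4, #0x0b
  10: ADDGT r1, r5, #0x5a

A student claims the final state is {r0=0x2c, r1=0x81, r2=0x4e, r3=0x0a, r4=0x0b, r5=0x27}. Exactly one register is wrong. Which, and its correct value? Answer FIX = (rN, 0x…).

0: ✓ CMP  NZCV=0010
1: ✓ MOVGT  r0←0xa6
2: ✓ ADDHI  r0←0x7e
3: ✓ CMP  NZCV=0010
4: · MOVLT
5: ✓ SUBCS  r1←0x03
6: · MOVLS
7: ✓ CMP  NZCV=0010
8: · SUBLT
9: ✓ MOVPL  r4←0x0b
10: ✓ ADDGT  r1←0x81

FIX = (r0, 0x7e)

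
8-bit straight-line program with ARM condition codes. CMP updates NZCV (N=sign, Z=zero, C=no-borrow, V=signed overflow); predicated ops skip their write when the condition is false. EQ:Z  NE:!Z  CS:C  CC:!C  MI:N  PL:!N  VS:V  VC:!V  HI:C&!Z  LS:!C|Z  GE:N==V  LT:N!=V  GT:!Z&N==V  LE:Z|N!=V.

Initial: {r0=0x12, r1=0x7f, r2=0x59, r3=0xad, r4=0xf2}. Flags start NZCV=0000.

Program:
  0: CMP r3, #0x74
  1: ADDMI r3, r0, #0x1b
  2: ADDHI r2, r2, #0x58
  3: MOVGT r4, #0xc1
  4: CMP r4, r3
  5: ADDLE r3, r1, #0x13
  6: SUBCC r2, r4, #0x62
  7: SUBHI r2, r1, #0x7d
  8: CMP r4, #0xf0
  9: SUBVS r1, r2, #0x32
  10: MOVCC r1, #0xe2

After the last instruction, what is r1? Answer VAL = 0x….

VAL = 0x7f

[0] flags=0011 → (cmp)
[1] flags=0011 MI?F → skip
[2] flags=0011 HI?T → r2=0xb1
[3] flags=0011 GT?F → skip
[4] flags=0010 → (cmp)
[5] flags=0010 LE?F → skip
[6] flags=0010 CC?F → skip
[7] flags=0010 HI?T → r2=0x02
[8] flags=0010 → (cmp)
[9] flags=0010 VS?F → skip
[10] flags=0010 CC?F → skip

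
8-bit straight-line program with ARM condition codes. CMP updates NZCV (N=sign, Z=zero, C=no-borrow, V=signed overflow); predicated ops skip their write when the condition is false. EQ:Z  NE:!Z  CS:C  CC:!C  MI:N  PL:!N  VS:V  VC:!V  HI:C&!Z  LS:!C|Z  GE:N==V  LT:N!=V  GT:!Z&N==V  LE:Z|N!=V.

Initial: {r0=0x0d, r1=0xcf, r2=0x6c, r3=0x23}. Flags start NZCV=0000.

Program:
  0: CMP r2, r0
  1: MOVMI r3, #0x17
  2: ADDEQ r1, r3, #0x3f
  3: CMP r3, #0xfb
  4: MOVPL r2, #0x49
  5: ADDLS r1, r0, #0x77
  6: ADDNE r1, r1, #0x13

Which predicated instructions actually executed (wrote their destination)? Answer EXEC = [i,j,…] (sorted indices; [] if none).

0: ✓ CMP  NZCV=0010
1: · MOVMI
2: · ADDEQ
3: ✓ CMP  NZCV=0000
4: ✓ MOVPL  r2←0x49
5: ✓ ADDLS  r1←0x84
6: ✓ ADDNE  r1←0x97

EXEC = [4,5,6]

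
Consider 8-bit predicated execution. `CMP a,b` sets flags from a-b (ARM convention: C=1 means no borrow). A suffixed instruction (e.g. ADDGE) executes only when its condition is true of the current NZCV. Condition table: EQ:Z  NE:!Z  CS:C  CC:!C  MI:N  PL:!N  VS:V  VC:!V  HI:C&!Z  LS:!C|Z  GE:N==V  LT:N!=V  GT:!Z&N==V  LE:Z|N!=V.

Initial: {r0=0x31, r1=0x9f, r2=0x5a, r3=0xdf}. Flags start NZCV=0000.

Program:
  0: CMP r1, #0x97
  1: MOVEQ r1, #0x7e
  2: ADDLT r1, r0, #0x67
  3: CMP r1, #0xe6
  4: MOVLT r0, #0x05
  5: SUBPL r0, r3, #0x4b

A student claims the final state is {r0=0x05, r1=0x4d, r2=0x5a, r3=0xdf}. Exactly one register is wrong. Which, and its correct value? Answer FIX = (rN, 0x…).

0: ✓ CMP  NZCV=0010
1: · MOVEQ
2: · ADDLT
3: ✓ CMP  NZCV=1000
4: ✓ MOVLT  r0←0x05
5: · SUBPL

FIX = (r1, 0x9f)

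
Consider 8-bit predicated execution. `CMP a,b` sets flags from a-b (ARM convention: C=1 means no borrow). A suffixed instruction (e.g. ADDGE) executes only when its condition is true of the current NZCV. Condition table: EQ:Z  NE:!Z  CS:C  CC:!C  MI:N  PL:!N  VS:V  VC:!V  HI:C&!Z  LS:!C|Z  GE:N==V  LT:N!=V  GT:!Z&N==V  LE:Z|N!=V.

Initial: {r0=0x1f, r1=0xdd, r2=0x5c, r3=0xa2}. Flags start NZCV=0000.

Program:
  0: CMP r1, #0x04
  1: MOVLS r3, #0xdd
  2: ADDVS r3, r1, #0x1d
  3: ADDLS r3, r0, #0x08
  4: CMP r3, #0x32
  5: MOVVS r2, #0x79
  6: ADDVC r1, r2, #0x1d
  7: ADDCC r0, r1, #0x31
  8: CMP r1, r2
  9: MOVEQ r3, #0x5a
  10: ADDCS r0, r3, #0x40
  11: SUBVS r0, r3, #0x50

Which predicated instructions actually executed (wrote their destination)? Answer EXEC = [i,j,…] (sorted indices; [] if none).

EXEC = [5,10,11]

[0] flags=1010 → (cmp)
[1] flags=1010 LS?F → skip
[2] flags=1010 VS?F → skip
[3] flags=1010 LS?F → skip
[4] flags=0011 → (cmp)
[5] flags=0011 VS?T → r2=0x79
[6] flags=0011 VC?F → skip
[7] flags=0011 CC?F → skip
[8] flags=0011 → (cmp)
[9] flags=0011 EQ?F → skip
[10] flags=0011 CS?T → r0=0xe2
[11] flags=0011 VS?T → r0=0x52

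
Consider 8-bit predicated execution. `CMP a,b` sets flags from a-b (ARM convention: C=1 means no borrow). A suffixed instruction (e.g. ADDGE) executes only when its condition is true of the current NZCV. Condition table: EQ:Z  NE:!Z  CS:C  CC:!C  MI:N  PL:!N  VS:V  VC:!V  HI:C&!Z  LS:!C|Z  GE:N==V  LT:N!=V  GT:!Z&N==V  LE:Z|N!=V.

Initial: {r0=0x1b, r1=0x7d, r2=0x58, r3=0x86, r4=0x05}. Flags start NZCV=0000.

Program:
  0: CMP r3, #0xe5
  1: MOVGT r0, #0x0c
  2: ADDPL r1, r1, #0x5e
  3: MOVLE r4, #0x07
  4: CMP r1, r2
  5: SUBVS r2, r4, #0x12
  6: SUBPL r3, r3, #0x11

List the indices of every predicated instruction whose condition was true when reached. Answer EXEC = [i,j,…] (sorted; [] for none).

[0] flags=1000 → (cmp)
[1] flags=1000 GT?F → skip
[2] flags=1000 PL?F → skip
[3] flags=1000 LE?T → r4=0x07
[4] flags=0010 → (cmp)
[5] flags=0010 VS?F → skip
[6] flags=0010 PL?T → r3=0x75

EXEC = [3,6]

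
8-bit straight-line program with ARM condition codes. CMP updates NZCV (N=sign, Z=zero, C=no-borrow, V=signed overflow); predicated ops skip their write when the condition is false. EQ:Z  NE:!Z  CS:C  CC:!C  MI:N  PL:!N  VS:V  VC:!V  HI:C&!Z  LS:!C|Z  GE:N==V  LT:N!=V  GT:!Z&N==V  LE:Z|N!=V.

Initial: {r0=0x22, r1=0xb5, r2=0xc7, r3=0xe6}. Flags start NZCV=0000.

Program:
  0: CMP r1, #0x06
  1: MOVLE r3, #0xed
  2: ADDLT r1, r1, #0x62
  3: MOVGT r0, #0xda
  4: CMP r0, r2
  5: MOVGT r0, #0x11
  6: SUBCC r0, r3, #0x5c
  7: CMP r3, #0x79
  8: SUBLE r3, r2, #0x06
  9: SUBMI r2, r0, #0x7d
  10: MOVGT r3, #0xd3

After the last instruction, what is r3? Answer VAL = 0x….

0: ✓ CMP  NZCV=1010
1: ✓ MOVLE  r3←0xed
2: ✓ ADDLT  r1←0x17
3: · MOVGT
4: ✓ CMP  NZCV=0000
5: ✓ MOVGT  r0←0x11
6: ✓ SUBCC  r0←0x91
7: ✓ CMP  NZCV=0011
8: ✓ SUBLE  r3←0xc1
9: · SUBMI
10: · MOVGT

VAL = 0xc1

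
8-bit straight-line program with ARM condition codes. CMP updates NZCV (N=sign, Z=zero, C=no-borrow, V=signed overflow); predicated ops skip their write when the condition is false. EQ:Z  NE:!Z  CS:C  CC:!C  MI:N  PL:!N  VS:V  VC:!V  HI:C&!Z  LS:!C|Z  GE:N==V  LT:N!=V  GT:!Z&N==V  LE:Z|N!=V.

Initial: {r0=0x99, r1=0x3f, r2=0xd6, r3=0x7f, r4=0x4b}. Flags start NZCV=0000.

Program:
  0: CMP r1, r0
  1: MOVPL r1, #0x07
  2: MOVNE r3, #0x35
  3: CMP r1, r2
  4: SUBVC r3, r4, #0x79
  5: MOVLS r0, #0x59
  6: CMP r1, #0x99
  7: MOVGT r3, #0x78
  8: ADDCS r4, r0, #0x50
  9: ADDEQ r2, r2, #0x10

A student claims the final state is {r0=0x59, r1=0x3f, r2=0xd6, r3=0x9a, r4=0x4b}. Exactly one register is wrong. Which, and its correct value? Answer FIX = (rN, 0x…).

FIX = (r3, 0x78)

0: ✓ CMP  NZCV=1001
1: · MOVPL
2: ✓ MOVNE  r3←0x35
3: ✓ CMP  NZCV=0000
4: ✓ SUBVC  r3←0xd2
5: ✓ MOVLS  r0←0x59
6: ✓ CMP  NZCV=1001
7: ✓ MOVGT  r3←0x78
8: · ADDCS
9: · ADDEQ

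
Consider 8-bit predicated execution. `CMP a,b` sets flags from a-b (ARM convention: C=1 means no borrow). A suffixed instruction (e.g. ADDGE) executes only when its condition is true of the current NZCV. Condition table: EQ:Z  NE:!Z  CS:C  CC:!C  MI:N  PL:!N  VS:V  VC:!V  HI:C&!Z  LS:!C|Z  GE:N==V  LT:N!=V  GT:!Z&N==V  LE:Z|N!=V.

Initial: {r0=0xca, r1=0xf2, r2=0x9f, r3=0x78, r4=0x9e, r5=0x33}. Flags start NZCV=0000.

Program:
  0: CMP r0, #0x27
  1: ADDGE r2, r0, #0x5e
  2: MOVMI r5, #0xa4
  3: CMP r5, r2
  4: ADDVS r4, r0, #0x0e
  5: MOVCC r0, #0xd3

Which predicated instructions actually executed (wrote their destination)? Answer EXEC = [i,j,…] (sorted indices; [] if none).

EXEC = [2]

[0] flags=1010 → (cmp)
[1] flags=1010 GE?F → skip
[2] flags=1010 MI?T → r5=0xa4
[3] flags=0010 → (cmp)
[4] flags=0010 VS?F → skip
[5] flags=0010 CC?F → skip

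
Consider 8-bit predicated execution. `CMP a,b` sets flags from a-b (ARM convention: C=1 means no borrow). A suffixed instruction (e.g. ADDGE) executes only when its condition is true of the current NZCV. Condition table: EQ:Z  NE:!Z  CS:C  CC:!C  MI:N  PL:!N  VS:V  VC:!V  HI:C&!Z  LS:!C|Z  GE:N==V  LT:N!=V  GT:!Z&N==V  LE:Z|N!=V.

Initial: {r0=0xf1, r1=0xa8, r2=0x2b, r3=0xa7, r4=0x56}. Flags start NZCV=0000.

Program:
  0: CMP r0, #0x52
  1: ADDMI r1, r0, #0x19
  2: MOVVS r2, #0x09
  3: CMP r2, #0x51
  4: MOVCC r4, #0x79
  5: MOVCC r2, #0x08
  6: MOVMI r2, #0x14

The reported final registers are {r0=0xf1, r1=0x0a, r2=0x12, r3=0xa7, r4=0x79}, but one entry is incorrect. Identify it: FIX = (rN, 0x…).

0: ✓ CMP  NZCV=1010
1: ✓ ADDMI  r1←0x0a
2: · MOVVS
3: ✓ CMP  NZCV=1000
4: ✓ MOVCC  r4←0x79
5: ✓ MOVCC  r2←0x08
6: ✓ MOVMI  r2←0x14

FIX = (r2, 0x14)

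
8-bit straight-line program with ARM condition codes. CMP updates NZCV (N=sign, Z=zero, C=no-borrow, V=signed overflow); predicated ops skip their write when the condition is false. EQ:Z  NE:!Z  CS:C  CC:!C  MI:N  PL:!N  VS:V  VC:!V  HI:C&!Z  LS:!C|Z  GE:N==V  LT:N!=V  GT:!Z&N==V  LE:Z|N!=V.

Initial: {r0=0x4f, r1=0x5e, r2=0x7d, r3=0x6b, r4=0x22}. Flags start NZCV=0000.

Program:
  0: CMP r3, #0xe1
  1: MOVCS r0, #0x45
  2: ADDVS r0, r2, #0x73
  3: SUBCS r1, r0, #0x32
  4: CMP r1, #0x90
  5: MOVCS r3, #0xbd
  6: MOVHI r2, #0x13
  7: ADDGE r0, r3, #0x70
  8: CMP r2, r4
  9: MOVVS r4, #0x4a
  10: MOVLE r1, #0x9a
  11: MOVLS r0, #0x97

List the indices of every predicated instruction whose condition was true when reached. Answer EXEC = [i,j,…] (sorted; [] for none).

EXEC = [2,7]

[0] flags=1001 → (cmp)
[1] flags=1001 CS?F → skip
[2] flags=1001 VS?T → r0=0xf0
[3] flags=1001 CS?F → skip
[4] flags=1001 → (cmp)
[5] flags=1001 CS?F → skip
[6] flags=1001 HI?F → skip
[7] flags=1001 GE?T → r0=0xdb
[8] flags=0010 → (cmp)
[9] flags=0010 VS?F → skip
[10] flags=0010 LE?F → skip
[11] flags=0010 LS?F → skip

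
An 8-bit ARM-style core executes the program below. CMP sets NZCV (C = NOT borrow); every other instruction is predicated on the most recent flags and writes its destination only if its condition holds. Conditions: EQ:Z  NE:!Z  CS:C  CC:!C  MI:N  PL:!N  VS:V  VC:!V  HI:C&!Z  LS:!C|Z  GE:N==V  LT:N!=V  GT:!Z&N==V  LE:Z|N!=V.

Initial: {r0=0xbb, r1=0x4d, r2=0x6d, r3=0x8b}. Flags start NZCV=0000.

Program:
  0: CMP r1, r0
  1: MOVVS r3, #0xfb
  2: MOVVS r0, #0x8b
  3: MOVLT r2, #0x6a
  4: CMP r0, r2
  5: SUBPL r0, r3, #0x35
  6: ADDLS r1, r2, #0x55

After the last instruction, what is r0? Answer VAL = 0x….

0: ✓ CMP  NZCV=1001
1: ✓ MOVVS  r3←0xfb
2: ✓ MOVVS  r0←0x8b
3: · MOVLT
4: ✓ CMP  NZCV=0011
5: ✓ SUBPL  r0←0xc6
6: · ADDLS

VAL = 0xc6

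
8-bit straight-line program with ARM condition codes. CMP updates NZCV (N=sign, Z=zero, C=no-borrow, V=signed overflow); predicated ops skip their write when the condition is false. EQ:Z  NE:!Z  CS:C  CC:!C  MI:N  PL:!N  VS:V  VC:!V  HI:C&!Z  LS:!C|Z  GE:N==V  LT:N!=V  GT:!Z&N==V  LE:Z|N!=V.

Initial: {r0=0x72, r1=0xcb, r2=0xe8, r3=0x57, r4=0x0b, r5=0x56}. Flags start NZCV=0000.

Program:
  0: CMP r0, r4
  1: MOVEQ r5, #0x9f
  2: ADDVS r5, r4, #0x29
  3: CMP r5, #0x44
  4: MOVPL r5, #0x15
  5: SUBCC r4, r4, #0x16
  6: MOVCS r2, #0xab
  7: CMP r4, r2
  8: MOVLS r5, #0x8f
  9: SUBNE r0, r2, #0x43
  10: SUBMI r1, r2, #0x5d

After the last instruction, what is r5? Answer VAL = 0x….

[0] flags=0010 → (cmp)
[1] flags=0010 EQ?F → skip
[2] flags=0010 VS?F → skip
[3] flags=0010 → (cmp)
[4] flags=0010 PL?T → r5=0x15
[5] flags=0010 CC?F → skip
[6] flags=0010 CS?T → r2=0xab
[7] flags=0000 → (cmp)
[8] flags=0000 LS?T → r5=0x8f
[9] flags=0000 NE?T → r0=0x68
[10] flags=0000 MI?F → skip

VAL = 0x8f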